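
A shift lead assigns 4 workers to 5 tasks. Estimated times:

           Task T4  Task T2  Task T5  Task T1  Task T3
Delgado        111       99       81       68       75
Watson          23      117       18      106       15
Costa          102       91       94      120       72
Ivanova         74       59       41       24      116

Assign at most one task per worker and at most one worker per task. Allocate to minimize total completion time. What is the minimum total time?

Minimum total: 200 min

Optimal: Delgado→Task T5 (81 min), Watson→Task T4 (23 min), Costa→Task T3 (72 min), Ivanova→Task T1 (24 min) — total 81+23+72+24 = 200 min.
Column-greedy (each task in turn goes to its cheapest remaining worker) gives 283 min, worse by 83.
Next-best assignment: Delgado→Task T1, Watson→Task T4, Costa→Task T3, Ivanova→Task T5 = 204 min.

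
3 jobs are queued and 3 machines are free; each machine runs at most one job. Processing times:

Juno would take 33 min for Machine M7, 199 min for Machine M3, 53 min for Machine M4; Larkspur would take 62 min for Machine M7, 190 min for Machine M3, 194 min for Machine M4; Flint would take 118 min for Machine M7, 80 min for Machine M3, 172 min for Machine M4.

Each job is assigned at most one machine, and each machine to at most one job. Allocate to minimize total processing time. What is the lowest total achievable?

Min total: 195 min

Treat this as an assignment problem: match each job to one machine.
Optimal: Juno→Machine M4 (53 min), Larkspur→Machine M7 (62 min), Flint→Machine M3 (80 min) — total 53+62+80 = 195 min.
Row-greedy (each job in turn takes its cheapest remaining machine) gives 395 min, worse by 200.
No other one-to-one assignment undercuts 195 min.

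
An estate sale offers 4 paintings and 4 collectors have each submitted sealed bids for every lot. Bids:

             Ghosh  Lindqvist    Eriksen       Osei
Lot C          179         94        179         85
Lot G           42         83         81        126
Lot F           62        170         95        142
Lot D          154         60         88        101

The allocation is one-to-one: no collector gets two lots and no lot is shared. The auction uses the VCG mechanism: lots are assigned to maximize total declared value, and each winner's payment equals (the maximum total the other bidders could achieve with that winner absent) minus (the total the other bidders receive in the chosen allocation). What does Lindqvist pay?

Lindqvist pays $16.

Efficient allocation: Ghosh→Lot D ($154), Lindqvist→Lot F ($170), Eriksen→Lot C ($179), Osei→Lot G ($126); total welfare W = $629.
Lindqvist receives Lot F at value $170, so the others get W − 170 = $459.
Without Lindqvist: best allocation of the remaining 3 bidders over all 4 lots is Ghosh→Lot D ($154), Eriksen→Lot C ($179), Osei→Lot F ($142), total $475.
VCG payment = (others' best without Lindqvist) − (others' welfare with Lindqvist) = 475 − 459 = $16.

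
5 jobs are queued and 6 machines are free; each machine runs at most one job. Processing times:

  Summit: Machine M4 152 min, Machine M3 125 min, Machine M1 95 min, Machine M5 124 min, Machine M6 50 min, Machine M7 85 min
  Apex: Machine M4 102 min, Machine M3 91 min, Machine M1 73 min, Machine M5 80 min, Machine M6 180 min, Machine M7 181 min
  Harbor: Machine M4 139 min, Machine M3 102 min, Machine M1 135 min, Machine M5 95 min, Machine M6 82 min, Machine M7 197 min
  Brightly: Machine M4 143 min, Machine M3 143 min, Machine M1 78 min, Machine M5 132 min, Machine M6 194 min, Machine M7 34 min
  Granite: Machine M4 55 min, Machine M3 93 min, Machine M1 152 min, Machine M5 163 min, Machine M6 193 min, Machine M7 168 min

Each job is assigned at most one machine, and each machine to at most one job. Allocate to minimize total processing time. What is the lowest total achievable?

Minimum total: 307 min

Treat this as an assignment problem: match each job to one machine.
Optimal: Summit→Machine M6 (50 min), Apex→Machine M1 (73 min), Harbor→Machine M5 (95 min), Brightly→Machine M7 (34 min), Granite→Machine M4 (55 min) — total 50+73+95+34+55 = 307 min.
Column-greedy (each machine in turn goes to its cheapest remaining job) gives 369 min, worse by 62.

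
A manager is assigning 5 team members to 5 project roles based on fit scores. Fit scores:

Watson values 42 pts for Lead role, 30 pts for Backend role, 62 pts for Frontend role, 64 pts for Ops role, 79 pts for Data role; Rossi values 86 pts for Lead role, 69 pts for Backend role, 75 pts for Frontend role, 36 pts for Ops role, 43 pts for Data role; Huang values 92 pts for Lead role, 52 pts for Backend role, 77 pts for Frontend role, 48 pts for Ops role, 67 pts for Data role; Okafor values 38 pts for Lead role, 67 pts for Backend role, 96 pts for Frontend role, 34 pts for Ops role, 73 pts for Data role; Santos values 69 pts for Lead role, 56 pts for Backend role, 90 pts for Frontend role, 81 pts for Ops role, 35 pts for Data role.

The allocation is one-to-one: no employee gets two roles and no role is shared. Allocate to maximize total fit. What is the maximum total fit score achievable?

This is a one-to-one assignment (maximum-weight bipartite matching).
Optimal: Watson→Data role (79 pts), Rossi→Backend role (69 pts), Huang→Lead role (92 pts), Okafor→Frontend role (96 pts), Santos→Ops role (81 pts) — total 79+69+92+96+81 = 417 pts.
Row-greedy (each employee in turn takes its best remaining role) gives 390 pts, worse by 27.
Swapping Okafor↔Santos (Okafor→Ops role 34 pts, Santos→Frontend role 90 pts) loses 53.
Checked against all permutations: 417 pts is optimal.

Max total: 417 pts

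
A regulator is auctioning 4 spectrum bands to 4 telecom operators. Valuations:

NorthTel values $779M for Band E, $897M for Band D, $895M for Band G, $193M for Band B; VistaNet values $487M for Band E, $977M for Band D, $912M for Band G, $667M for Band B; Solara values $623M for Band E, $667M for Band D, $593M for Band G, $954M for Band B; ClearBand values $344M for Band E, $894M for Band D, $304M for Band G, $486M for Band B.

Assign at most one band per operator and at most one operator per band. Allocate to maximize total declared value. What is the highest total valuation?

Optimal: NorthTel→Band E ($779M), VistaNet→Band G ($912M), Solara→Band B ($954M), ClearBand→Band D ($894M) — total 779+912+954+894 = $3539M.
Max-entry greedy (repeatedly take the single best remaining cell) gives $3170M, worse by 369.
Next-best assignment: NorthTel→Band G, VistaNet→Band E, Solara→Band B, ClearBand→Band D = $3230M.

Maximum total: $3539M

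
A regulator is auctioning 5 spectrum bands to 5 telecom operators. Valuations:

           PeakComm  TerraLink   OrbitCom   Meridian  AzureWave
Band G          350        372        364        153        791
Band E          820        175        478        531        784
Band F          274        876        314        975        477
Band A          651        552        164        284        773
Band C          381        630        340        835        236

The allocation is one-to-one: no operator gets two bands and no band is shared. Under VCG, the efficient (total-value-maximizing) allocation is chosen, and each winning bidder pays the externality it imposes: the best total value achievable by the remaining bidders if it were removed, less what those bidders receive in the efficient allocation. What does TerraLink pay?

Efficient allocation: PeakComm→Band E ($820M), TerraLink→Band F ($876M), OrbitCom→Band G ($364M), Meridian→Band C ($835M), AzureWave→Band A ($773M); total welfare W = $3668M.
TerraLink receives Band F at value $876M, so the others get W − 876 = $2792M.
Without TerraLink: best allocation of the remaining 4 bidders over all 5 bands is PeakComm→Band E ($820M), OrbitCom→Band G ($364M), Meridian→Band F ($975M), AzureWave→Band A ($773M), total $2932M.
VCG payment = (others' best without TerraLink) − (others' welfare with TerraLink) = 2932 − 2792 = $140M.

TerraLink pays $140M.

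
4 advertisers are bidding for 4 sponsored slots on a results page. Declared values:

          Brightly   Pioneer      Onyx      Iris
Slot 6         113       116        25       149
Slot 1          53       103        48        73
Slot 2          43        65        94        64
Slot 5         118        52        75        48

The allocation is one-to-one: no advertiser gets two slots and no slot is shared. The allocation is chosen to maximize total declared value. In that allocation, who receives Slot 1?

Pioneer receives Slot 1.

Optimal: Brightly→Slot 5 ($118), Pioneer→Slot 1 ($103), Onyx→Slot 2 ($94), Iris→Slot 6 ($149) — total 118+103+94+149 = $464.
Row-greedy (each advertiser in turn takes its best remaining slot) gives $401, worse by 63.
No other one-to-one assignment exceeds $464.
Pioneer's own top slot is Slot 6 ($116), but forcing Pioneer→Slot 6 and reassigning the rest optimally gives only $401 — worse by 63.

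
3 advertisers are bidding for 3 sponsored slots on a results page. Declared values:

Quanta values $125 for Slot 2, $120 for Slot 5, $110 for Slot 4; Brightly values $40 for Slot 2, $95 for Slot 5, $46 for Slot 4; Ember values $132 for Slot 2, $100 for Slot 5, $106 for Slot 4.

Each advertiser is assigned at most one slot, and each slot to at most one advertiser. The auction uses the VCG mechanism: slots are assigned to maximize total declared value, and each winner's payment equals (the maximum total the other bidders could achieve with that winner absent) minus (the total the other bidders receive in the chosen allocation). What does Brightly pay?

Efficient allocation: Quanta→Slot 4 ($110), Brightly→Slot 5 ($95), Ember→Slot 2 ($132); total welfare W = $337.
Brightly receives Slot 5 at value $95, so the others get W − 95 = $242.
Without Brightly: best allocation of the remaining 2 bidders over all 3 slots is Quanta→Slot 5 ($120), Ember→Slot 2 ($132), total $252.
VCG payment = (others' best without Brightly) − (others' welfare with Brightly) = 252 − 242 = $10.

Brightly pays $10.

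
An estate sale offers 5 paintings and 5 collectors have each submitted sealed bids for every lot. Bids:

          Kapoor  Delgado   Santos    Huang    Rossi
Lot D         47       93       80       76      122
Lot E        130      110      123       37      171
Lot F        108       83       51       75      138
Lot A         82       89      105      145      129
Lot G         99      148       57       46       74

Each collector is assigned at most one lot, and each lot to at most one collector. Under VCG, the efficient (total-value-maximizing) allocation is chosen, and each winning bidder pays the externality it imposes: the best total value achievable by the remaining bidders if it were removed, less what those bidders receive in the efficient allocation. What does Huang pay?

Huang pays $25.

Efficient allocation: Kapoor→Lot F ($108), Delgado→Lot G ($148), Santos→Lot D ($80), Huang→Lot A ($145), Rossi→Lot E ($171); total welfare W = $652.
Huang receives Lot A at value $145, so the others get W − 145 = $507.
Without Huang: best allocation of the remaining 4 bidders over all 5 lots is Kapoor→Lot F ($108), Delgado→Lot G ($148), Santos→Lot A ($105), Rossi→Lot E ($171), total $532.
VCG payment = (others' best without Huang) − (others' welfare with Huang) = 532 − 507 = $25.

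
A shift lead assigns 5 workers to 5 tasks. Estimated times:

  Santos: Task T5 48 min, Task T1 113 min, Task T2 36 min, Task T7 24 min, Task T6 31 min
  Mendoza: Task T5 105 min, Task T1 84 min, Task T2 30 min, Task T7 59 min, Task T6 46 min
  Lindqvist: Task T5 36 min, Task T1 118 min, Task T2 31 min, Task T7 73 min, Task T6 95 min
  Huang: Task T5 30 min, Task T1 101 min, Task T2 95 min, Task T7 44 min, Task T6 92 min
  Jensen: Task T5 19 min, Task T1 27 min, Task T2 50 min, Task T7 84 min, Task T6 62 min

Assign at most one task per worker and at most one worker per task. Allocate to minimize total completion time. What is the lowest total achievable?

Optimal: Santos→Task T7 (24 min), Mendoza→Task T6 (46 min), Lindqvist→Task T2 (31 min), Huang→Task T5 (30 min), Jensen→Task T1 (27 min) — total 24+46+31+30+27 = 158 min.
Row-greedy (each worker in turn takes its cheapest remaining task) gives 209 min, worse by 51.
Next-best assignment: Santos→Task T6, Mendoza→Task T2, Lindqvist→Task T5, Huang→Task T7, Jensen→Task T1 = 168 min.

Minimum total: 158 min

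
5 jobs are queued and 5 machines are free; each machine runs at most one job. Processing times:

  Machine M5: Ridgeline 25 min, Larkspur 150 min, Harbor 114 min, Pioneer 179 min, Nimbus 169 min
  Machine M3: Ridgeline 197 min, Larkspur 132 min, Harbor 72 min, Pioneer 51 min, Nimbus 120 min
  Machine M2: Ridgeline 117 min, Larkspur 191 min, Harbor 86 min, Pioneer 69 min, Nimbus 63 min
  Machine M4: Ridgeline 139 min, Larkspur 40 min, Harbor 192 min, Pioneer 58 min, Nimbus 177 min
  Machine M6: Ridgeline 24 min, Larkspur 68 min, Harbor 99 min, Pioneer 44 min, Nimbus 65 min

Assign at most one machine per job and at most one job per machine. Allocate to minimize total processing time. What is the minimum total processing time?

Min total: 244 min

Optimal: Ridgeline→Machine M5 (25 min), Larkspur→Machine M4 (40 min), Harbor→Machine M3 (72 min), Pioneer→Machine M6 (44 min), Nimbus→Machine M2 (63 min) — total 25+40+72+44+63 = 244 min.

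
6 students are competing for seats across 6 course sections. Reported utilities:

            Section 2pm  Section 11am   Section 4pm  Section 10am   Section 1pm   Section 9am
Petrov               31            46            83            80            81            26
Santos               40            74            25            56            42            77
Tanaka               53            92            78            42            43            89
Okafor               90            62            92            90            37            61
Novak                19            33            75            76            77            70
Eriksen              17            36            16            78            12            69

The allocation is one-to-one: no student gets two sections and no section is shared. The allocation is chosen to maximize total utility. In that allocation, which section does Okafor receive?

Optimal: Petrov→Section 4pm (83 points), Santos→Section 9am (77 points), Tanaka→Section 11am (92 points), Okafor→Section 2pm (90 points), Novak→Section 1pm (77 points), Eriksen→Section 10am (78 points) — total 83+77+92+90+77+78 = 497 points.
Max-entry greedy (repeatedly take the single best remaining cell) gives 439 points, worse by 58.
Next-best assignment: Petrov→Section 1pm, Santos→Section 9am, Tanaka→Section 11am, Okafor→Section 2pm, Novak→Section 4pm, Eriksen→Section 10am = 493 points.
No other one-to-one assignment exceeds 497 points.
Okafor's own top section is Section 4pm (92 points), but forcing Okafor→Section 4pm and reassigning the rest optimally gives only 453 points — worse by 44.

Okafor receives Section 2pm.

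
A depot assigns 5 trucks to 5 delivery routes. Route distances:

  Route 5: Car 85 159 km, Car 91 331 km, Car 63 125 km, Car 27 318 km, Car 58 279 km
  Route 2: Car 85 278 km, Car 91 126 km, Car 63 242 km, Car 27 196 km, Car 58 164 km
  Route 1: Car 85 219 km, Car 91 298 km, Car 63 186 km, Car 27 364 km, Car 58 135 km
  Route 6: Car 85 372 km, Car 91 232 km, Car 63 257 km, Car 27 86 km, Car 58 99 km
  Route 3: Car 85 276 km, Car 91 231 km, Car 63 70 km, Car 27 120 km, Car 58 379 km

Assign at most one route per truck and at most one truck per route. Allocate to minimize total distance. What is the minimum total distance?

This is a one-to-one assignment (minimum-cost bipartite matching).
Optimal: Car 85→Route 5 (159 km), Car 91→Route 2 (126 km), Car 63→Route 3 (70 km), Car 27→Route 6 (86 km), Car 58→Route 1 (135 km) — total 159+126+70+86+135 = 576 km.
Column-greedy (each route in turn goes to its cheapest remaining truck) gives 748 km, worse by 172.

Min total: 576 km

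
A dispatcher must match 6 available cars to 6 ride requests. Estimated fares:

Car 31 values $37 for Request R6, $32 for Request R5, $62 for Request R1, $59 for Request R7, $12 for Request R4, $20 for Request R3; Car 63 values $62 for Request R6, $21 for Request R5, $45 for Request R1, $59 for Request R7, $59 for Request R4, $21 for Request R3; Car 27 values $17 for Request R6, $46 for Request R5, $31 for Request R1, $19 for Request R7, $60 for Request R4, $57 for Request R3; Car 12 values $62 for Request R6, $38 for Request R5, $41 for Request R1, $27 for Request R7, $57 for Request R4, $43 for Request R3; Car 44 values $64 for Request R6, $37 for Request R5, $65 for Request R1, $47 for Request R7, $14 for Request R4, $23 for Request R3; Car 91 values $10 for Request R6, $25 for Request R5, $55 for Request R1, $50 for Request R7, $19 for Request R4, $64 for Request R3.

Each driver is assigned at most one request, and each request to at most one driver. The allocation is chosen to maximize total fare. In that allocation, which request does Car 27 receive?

Car 27 receives Request R5.

Optimal: Car 31→Request R7 ($59), Car 63→Request R4 ($59), Car 27→Request R5 ($46), Car 12→Request R6 ($62), Car 44→Request R1 ($65), Car 91→Request R3 ($64) — total 59+59+46+62+65+64 = $355.
Row-greedy (each driver in turn takes its best remaining request) gives $299, worse by 56.
Next-best assignment: Car 31→Request R7, Car 63→Request R6, Car 27→Request R5, Car 12→Request R4, Car 44→Request R1, Car 91→Request R3 = $353.
Checked against all permutations: $355 is optimal.
Car 27's own top request is Request R4 ($60), but forcing Car 27→Request R4 and reassigning the rest optimally gives only $348 — worse by 7.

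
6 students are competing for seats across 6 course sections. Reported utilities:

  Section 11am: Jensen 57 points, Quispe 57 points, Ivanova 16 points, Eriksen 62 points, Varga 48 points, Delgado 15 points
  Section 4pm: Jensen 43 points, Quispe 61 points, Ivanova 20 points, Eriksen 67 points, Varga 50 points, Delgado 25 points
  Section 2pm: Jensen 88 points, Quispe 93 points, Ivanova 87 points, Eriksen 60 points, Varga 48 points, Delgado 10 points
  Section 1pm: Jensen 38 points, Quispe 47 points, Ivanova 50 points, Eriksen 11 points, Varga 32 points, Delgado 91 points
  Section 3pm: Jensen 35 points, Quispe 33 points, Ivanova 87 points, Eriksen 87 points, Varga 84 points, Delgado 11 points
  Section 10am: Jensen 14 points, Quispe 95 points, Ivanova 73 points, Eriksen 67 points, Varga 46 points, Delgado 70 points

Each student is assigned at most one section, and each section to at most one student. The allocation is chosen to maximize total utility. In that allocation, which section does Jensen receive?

Jensen receives Section 11am.

Treat this as an assignment problem: match each student to one section.
Optimal: Jensen→Section 11am (57 points), Quispe→Section 10am (95 points), Ivanova→Section 2pm (87 points), Eriksen→Section 4pm (67 points), Varga→Section 3pm (84 points), Delgado→Section 1pm (91 points) — total 57+95+87+67+84+91 = 481 points.
Next-best assignment: Jensen→Section 2pm, Quispe→Section 10am, Ivanova→Section 3pm, Eriksen→Section 4pm, Varga→Section 11am, Delgado→Section 1pm = 476 points.
Jensen's own top section is Section 2pm (88 points), but forcing Jensen→Section 2pm and reassigning the rest optimally gives only 476 points — worse by 5.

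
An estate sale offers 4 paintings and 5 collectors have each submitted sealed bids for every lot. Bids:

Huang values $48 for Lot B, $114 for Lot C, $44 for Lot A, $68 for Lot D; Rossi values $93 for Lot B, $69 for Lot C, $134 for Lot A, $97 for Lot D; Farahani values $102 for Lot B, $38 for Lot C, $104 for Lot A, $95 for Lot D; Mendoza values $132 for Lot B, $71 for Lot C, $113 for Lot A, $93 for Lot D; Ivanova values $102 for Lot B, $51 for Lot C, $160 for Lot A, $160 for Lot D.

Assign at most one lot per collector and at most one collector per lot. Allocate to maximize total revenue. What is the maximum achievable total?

Treat this as an assignment problem: match each collector to one lot.
Optimal: Mendoza→Lot B ($132), Huang→Lot C ($114), Rossi→Lot A ($134), Ivanova→Lot D ($160) — total 132+114+134+160 = $540.
Max-entry greedy (repeatedly take the single best remaining cell) gives $503, worse by 37.
Next-best assignment: Farahani→Lot B, Huang→Lot C, Rossi→Lot A, Ivanova→Lot D = $510.
Swapping Mendoza↔Rossi (Mendoza→Lot A $113, Rossi→Lot B $93) loses 60.

Max total: $540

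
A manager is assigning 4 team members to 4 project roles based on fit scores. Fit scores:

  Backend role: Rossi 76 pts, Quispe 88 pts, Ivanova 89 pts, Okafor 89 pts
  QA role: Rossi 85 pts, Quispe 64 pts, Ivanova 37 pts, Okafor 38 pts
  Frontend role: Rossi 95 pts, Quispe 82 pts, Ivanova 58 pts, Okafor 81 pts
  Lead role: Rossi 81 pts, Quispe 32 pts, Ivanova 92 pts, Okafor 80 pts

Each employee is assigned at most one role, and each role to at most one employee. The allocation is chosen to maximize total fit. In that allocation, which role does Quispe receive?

Quispe receives Frontend role.

Optimal: Rossi→QA role (85 pts), Quispe→Frontend role (82 pts), Ivanova→Lead role (92 pts), Okafor→Backend role (89 pts) — total 85+82+92+89 = 348 pts.
Max-entry greedy (repeatedly take the single best remaining cell) gives 340 pts, worse by 8.
Next-best assignment: Rossi→QA role, Quispe→Backend role, Ivanova→Lead role, Okafor→Frontend role = 346 pts.
Quispe's own top role is Backend role (88 pts), but forcing Quispe→Backend role and reassigning the rest optimally gives only 346 pts — worse by 2.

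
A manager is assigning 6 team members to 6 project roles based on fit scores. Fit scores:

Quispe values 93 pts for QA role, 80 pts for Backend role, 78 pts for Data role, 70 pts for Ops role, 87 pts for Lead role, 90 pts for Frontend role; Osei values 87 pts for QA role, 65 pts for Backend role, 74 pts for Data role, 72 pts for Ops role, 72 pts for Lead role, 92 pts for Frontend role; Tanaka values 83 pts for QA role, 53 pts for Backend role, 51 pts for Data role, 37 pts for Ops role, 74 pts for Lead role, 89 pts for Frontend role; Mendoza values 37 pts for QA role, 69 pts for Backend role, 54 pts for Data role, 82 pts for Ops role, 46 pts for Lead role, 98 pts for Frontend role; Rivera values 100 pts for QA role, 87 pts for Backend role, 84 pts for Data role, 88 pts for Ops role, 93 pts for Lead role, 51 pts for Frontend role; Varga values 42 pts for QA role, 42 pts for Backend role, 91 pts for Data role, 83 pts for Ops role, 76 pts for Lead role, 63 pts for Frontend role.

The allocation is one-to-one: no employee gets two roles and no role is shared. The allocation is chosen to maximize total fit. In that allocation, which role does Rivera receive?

Rivera receives Backend role.

Optimal: Quispe→Lead role (87 pts), Osei→QA role (87 pts), Tanaka→Frontend role (89 pts), Mendoza→Ops role (82 pts), Rivera→Backend role (87 pts), Varga→Data role (91 pts) — total 87+87+89+82+87+91 = 523 pts.
Row-greedy (each employee in turn takes its best remaining role) gives 519 pts, worse by 4.
Swapping Osei↔Mendoza (Osei→Ops role 72 pts, Mendoza→QA role 37 pts) loses 60.
Every other assignment is strictly worse.
Rivera's own top role is QA role (100 pts), but forcing Rivera→QA role and reassigning the rest optimally gives only 519 pts — worse by 4.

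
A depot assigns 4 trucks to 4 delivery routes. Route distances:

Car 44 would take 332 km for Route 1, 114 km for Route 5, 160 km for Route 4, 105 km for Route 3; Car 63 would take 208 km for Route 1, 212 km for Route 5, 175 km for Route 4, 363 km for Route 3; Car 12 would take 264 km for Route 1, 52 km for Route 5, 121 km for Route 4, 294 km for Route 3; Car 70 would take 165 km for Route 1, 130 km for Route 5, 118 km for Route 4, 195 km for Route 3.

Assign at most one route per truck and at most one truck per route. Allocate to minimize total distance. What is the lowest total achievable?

Optimal: Car 44→Route 3 (105 km), Car 63→Route 1 (208 km), Car 12→Route 5 (52 km), Car 70→Route 4 (118 km) — total 105+208+52+118 = 483 km.
Column-greedy (each route in turn goes to its cheapest remaining truck) gives 740 km, worse by 257.
Every other assignment is strictly worse.

Min total: 483 km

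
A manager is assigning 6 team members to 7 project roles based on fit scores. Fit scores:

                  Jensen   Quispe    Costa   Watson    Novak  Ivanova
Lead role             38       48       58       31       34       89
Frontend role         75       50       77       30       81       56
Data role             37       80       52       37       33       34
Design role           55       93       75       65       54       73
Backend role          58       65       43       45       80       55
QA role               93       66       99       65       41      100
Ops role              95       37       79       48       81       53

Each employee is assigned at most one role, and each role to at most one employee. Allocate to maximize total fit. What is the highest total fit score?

Treat this as an assignment problem: match each employee to one role.
Optimal: Jensen→Ops role (95 pts), Quispe→Data role (80 pts), Costa→QA role (99 pts), Watson→Design role (65 pts), Novak→Frontend role (81 pts), Ivanova→Lead role (89 pts) — total 95+80+99+65+81+89 = 509 pts.
Checked against all permutations: 509 pts is optimal.

Max total: 509 pts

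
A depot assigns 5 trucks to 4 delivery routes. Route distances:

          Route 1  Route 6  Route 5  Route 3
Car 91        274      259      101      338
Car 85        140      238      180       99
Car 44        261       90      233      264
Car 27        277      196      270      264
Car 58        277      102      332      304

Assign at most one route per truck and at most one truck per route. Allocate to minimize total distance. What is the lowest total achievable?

Optimal: Car 44→Route 1 (261 km), Car 58→Route 6 (102 km), Car 91→Route 5 (101 km), Car 85→Route 3 (99 km) — total 261+102+101+99 = 563 km.
Column-greedy (each route in turn goes to its cheapest remaining truck) gives 595 km, worse by 32.

Minimum total: 563 km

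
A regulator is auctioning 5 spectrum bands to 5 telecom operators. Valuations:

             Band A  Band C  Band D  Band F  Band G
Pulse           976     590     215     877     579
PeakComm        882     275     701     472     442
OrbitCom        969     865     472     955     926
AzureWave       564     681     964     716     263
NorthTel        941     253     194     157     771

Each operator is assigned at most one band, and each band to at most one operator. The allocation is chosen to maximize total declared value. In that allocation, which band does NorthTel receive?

Optimal: Pulse→Band F ($877M), PeakComm→Band A ($882M), OrbitCom→Band C ($865M), AzureWave→Band D ($964M), NorthTel→Band G ($771M) — total 877+882+865+964+771 = $4359M.
Column-greedy (each band in turn goes to its best remaining operator) gives $4048M, worse by 311.
Next-best assignment: Pulse→Band C, PeakComm→Band A, OrbitCom→Band F, AzureWave→Band D, NorthTel→Band G = $4162M.
No other one-to-one assignment exceeds $4359M.
NorthTel's own top band is Band A ($941M), but forcing NorthTel→Band A and reassigning the rest optimally gives only $4126M — worse by 233.

NorthTel receives Band G.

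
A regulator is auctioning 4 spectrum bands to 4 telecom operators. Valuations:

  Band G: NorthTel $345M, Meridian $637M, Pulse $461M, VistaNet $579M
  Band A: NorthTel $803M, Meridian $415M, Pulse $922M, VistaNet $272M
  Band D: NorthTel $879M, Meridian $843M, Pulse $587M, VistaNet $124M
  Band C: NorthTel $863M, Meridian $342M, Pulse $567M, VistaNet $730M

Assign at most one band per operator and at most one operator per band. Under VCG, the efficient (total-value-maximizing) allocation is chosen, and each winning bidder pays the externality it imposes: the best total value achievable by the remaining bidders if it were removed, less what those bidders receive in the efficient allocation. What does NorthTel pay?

NorthTel pays $151M.

Efficient allocation: NorthTel→Band C ($863M), Meridian→Band D ($843M), Pulse→Band A ($922M), VistaNet→Band G ($579M); total welfare W = $3207M.
NorthTel receives Band C at value $863M, so the others get W − 863 = $2344M.
Without NorthTel: best allocation of the remaining 3 bidders over all 4 bands is Meridian→Band D ($843M), Pulse→Band A ($922M), VistaNet→Band C ($730M), total $2495M.
VCG payment = (others' best without NorthTel) − (others' welfare with NorthTel) = 2495 − 2344 = $151M.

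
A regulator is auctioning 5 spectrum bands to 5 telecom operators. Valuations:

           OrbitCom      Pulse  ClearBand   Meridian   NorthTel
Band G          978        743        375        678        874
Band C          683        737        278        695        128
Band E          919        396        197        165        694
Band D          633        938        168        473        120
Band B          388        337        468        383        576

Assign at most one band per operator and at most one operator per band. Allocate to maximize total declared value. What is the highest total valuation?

Max total: $3894M

Optimal: OrbitCom→Band E ($919M), Pulse→Band D ($938M), ClearBand→Band B ($468M), Meridian→Band C ($695M), NorthTel→Band G ($874M) — total 919+938+468+695+874 = $3894M.
Row-greedy (each operator in turn takes its best remaining band) gives $3773M, worse by 121.
Swapping OrbitCom↔Meridian (OrbitCom→Band C $683M, Meridian→Band E $165M) loses 766.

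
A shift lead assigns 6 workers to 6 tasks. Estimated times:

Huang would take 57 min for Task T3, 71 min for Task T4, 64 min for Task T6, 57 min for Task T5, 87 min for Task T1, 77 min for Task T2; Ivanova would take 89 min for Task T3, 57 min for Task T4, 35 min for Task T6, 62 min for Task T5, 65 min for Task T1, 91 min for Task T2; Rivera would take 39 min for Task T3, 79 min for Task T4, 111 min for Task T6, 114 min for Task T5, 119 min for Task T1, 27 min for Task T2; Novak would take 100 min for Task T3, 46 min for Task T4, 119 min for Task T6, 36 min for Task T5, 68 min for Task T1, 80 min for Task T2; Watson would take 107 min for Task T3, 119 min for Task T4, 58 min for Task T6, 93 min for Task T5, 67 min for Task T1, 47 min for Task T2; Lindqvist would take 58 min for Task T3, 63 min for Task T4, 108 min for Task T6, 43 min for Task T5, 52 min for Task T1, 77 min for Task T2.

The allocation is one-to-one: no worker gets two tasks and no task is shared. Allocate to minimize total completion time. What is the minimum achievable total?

Optimal: Huang→Task T3 (57 min), Ivanova→Task T6 (35 min), Rivera→Task T2 (27 min), Novak→Task T4 (46 min), Watson→Task T1 (67 min), Lindqvist→Task T5 (43 min) — total 57+35+27+46+67+43 = 275 min.
Min-entry greedy (repeatedly take the single cheapest remaining cell) gives 326 min, worse by 51.

Minimum total: 275 min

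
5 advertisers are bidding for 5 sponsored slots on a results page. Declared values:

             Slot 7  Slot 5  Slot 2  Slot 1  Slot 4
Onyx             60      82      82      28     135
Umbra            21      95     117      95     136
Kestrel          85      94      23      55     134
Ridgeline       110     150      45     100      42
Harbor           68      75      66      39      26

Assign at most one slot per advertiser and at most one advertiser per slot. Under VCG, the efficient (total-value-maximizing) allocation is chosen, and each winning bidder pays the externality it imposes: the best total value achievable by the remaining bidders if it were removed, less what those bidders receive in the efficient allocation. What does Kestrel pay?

Kestrel pays $24.

Efficient allocation: Onyx→Slot 4 ($135), Umbra→Slot 1 ($95), Kestrel→Slot 7 ($85), Ridgeline→Slot 5 ($150), Harbor→Slot 2 ($66); total welfare W = $531.
Kestrel receives Slot 7 at value $85, so the others get W − 85 = $446.
Without Kestrel: best allocation of the remaining 4 bidders over all 5 slots is Onyx→Slot 4 ($135), Umbra→Slot 2 ($117), Ridgeline→Slot 5 ($150), Harbor→Slot 7 ($68), total $470.
VCG payment = (others' best without Kestrel) − (others' welfare with Kestrel) = 470 − 446 = $24.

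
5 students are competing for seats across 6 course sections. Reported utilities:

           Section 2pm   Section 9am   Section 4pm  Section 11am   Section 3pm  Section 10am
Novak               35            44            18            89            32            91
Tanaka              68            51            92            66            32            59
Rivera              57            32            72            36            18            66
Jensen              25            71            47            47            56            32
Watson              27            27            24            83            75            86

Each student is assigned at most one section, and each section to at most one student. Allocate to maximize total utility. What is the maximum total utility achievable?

Maximum total: 395 points

Optimal: Novak→Section 11am (89 points), Tanaka→Section 4pm (92 points), Rivera→Section 2pm (57 points), Jensen→Section 9am (71 points), Watson→Section 10am (86 points) — total 89+92+57+71+86 = 395 points.
Row-greedy (each student in turn takes its best remaining section) gives 394 points, worse by 1.
Next-best assignment: Novak→Section 10am, Tanaka→Section 4pm, Rivera→Section 2pm, Jensen→Section 9am, Watson→Section 11am = 394 points.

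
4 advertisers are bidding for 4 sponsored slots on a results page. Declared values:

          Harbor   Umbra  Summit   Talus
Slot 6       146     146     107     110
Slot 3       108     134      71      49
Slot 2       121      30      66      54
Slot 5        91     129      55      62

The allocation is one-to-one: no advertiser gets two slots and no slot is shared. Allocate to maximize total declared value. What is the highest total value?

Optimal: Harbor→Slot 2 ($121), Umbra→Slot 5 ($129), Summit→Slot 3 ($71), Talus→Slot 6 ($110) — total 121+129+71+110 = $431.
Row-greedy (each advertiser in turn takes its best remaining slot) gives $408, worse by 23.
Swapping Summit↔Umbra (Summit→Slot 5 $55, Umbra→Slot 3 $134) loses 11.
Every other assignment is strictly worse.

Max total: $431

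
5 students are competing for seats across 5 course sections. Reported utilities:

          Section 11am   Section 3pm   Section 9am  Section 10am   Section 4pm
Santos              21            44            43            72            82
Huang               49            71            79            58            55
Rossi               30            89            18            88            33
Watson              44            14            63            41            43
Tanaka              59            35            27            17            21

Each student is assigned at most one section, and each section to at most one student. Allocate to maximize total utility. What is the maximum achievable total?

Max total: 363 points

Treat this as an assignment problem: match each student to one section.
Optimal: Santos→Section 4pm (82 points), Huang→Section 3pm (71 points), Rossi→Section 10am (88 points), Watson→Section 9am (63 points), Tanaka→Section 11am (59 points) — total 82+71+88+63+59 = 363 points.
Row-greedy (each student in turn takes its best remaining section) gives 311 points, worse by 52.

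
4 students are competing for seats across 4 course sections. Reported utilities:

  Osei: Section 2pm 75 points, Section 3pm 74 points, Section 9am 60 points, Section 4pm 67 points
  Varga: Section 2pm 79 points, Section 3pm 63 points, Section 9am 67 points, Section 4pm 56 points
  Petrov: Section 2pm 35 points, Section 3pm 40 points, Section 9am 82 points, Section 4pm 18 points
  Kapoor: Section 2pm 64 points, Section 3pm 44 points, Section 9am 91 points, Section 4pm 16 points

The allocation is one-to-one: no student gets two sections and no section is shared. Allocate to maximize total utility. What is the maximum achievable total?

This is a one-to-one assignment (maximum-weight bipartite matching).
Optimal: Osei→Section 4pm (67 points), Varga→Section 2pm (79 points), Petrov→Section 3pm (40 points), Kapoor→Section 9am (91 points) — total 67+79+40+91 = 277 points.
Column-greedy (each section in turn goes to its best remaining student) gives 262 points, worse by 15.
Next-best assignment: Osei→Section 3pm, Varga→Section 4pm, Petrov→Section 9am, Kapoor→Section 2pm = 276 points.
No other one-to-one assignment exceeds 277 points.

Max total: 277 points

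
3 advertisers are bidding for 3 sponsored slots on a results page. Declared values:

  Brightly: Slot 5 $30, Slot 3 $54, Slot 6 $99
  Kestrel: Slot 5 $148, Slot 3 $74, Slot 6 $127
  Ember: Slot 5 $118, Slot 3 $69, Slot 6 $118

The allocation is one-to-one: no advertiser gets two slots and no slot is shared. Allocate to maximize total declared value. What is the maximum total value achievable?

Max total: $320

This is the linear assignment problem.
Optimal: Brightly→Slot 3 ($54), Kestrel→Slot 5 ($148), Ember→Slot 6 ($118) — total 54+148+118 = $320.
Column-greedy (each slot in turn goes to its best remaining advertiser) gives $316, worse by 4.
Checked against all permutations: $320 is optimal.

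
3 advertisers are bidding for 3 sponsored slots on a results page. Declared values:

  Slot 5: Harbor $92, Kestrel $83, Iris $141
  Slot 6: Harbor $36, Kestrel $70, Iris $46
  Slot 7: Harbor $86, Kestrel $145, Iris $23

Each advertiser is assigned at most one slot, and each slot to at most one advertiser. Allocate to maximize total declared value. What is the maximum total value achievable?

Max total: $322

This is a one-to-one assignment (maximum-weight bipartite matching).
Optimal: Harbor→Slot 6 ($36), Kestrel→Slot 7 ($145), Iris→Slot 5 ($141) — total 36+145+141 = $322.
Every other assignment is strictly worse.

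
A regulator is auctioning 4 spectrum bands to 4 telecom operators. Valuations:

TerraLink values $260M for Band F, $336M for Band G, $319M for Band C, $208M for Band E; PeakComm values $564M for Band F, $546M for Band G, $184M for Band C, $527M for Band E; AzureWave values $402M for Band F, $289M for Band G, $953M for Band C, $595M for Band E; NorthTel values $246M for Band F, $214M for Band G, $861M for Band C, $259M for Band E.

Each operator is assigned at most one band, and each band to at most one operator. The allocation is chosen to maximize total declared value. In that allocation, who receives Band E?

AzureWave receives Band E.

Optimal: TerraLink→Band G ($336M), PeakComm→Band F ($564M), AzureWave→Band E ($595M), NorthTel→Band C ($861M) — total 336+564+595+861 = $2356M.
Max-entry greedy (repeatedly take the single best remaining cell) gives $2112M, worse by 244.
Next-best assignment: TerraLink→Band F, PeakComm→Band G, AzureWave→Band E, NorthTel→Band C = $2262M.
Swapping TerraLink↔NorthTel (TerraLink→Band C $319M, NorthTel→Band G $214M) loses 664.
Checked against all permutations: $2356M is optimal.
AzureWave's own top band is Band C ($953M), but forcing AzureWave→Band C and reassigning the rest optimally gives only $2112M — worse by 244.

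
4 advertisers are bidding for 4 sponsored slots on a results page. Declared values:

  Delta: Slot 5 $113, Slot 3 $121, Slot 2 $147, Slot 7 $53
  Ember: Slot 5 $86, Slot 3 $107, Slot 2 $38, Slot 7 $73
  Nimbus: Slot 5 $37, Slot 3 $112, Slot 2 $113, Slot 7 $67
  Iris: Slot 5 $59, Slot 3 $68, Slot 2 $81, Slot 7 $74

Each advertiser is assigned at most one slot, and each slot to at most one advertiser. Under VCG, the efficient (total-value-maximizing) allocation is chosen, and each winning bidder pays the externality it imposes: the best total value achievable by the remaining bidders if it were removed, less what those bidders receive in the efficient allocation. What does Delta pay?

Efficient allocation: Delta→Slot 2 ($147), Ember→Slot 5 ($86), Nimbus→Slot 3 ($112), Iris→Slot 7 ($74); total welfare W = $419.
Delta receives Slot 2 at value $147, so the others get W − 147 = $272.
Without Delta: best allocation of the remaining 3 bidders over all 4 slots is Ember→Slot 3 ($107), Nimbus→Slot 2 ($113), Iris→Slot 7 ($74), total $294.
VCG payment = (others' best without Delta) − (others' welfare with Delta) = 294 − 272 = $22.

Delta pays $22.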